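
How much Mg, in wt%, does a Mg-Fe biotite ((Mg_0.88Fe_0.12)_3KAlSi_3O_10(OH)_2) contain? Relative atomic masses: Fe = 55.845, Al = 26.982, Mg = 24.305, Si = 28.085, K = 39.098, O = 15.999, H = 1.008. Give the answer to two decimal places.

14.97 wt%

M((Mg_0.88Fe_0.12)_3KAlSi_3O_10(OH)_2) = 428.608 g/mol.
Mg contributes 2.64 × 24.305 = 64.165 g per mole.
64.165/428.608 = 0.1497 → 14.97%.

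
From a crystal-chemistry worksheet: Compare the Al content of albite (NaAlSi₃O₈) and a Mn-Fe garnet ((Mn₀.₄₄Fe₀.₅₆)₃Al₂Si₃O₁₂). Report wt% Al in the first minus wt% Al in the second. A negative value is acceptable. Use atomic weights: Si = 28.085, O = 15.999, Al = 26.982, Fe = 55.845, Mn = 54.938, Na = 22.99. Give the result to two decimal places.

-0.58 percentage points

Al in NaAlSi₃O₈: molar mass 262.219 g/mol; 1×26.982 = 26.982 g → 10.29 wt%.
Al in (Mn₀.₄₄Fe₀.₅₆)₃Al₂Si₃O₁₂: molar mass 496.545 g/mol; 2×26.982 = 53.964 g → 10.87 wt%.
Difference = 10.29 − 10.87 = -0.58 percentage points.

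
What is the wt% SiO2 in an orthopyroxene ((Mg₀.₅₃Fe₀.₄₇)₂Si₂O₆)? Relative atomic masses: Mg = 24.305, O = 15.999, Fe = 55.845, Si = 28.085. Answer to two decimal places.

52.15 wt%

Formula mass = 230.422 g/mol.
2 Si → 2.0000 mol SiO2 per formula unit; M(SiO2) = 60.083, so SiO2 mass = 120.166 g.
120.166/230.422 × 100 = 52.15 wt%.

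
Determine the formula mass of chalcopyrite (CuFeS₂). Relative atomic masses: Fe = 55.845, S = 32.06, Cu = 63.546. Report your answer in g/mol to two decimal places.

183.51 g/mol

M = 1·63.546 + 1·55.845 + 2·32.06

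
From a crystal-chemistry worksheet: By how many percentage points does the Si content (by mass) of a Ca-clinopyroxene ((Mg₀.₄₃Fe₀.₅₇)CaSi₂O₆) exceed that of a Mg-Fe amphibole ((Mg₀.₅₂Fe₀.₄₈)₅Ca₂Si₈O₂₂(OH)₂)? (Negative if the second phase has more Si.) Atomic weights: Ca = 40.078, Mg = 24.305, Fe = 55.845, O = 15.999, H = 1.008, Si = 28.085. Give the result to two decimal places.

-1.35 percentage points

First mineral: 56.170 g Si in 234.525 g formula = 23.95 wt% Si.
Second mineral: 224.680 g Si in 888.049 g formula = 25.30 wt% Si.
23.95% − 25.30% gives a difference of -1.35 percentage points.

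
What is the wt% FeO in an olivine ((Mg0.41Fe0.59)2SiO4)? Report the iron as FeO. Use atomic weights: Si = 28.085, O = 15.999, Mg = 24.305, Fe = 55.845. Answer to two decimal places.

M((Mg0.41Fe0.59)2SiO4) = 177.908 g/mol; M(FeO) = 71.844 g/mol.
Moles FeO per formula unit = 1.18 Fe ÷ 1 = 1.1800.
FeO fraction = (1.1800 × 71.844) / 177.908 = 84.776/177.908 = 0.4765.

47.65 wt%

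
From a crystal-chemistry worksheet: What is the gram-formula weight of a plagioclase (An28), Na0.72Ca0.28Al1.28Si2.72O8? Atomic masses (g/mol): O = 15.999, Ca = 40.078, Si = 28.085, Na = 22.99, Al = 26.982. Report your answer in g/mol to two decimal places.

Na: 0.72 × 22.99 = 16.5528
Ca: 0.28 × 40.078 = 11.2218
Al: 1.28 × 26.982 = 34.5370
Si: 2.72 × 28.085 = 76.3912
O: 8 × 15.999 = 127.9920
Summing the contributions gives the formula mass.

266.69 g/mol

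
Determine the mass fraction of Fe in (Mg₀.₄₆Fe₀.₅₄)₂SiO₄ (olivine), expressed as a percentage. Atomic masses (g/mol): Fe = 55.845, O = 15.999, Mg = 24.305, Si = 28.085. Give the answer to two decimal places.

34.51 mass %

Molar mass of (Mg₀.₄₆Fe₀.₅₄)₂SiO₄: 0.92·24.305 + 1.08·55.845 + 1·28.085 + 4·15.999 = 174.754 g/mol.
Mass of Fe per formula unit: 1.08 × 55.845 = 60.313 g.
Weight fraction Fe = 60.313 / 174.754 = 0.3451.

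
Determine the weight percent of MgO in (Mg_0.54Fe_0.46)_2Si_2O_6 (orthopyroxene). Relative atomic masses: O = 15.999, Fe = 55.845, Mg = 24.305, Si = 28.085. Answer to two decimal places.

18.94 wt%

Molar mass of (Mg_0.54Fe_0.46)_2Si_2O_6 = 1.08·24.305 + 0.92·55.845 + 2·28.085 + 6·15.999 = 229.791 g/mol.
Each formula unit contains 1.08 Mg, equivalent to 1.08/1 = 1.0800 mol MgO.
M(MgO) = 1×24.305 + 1×15.999 = 40.304 g/mol.
Mass of MgO per formula unit = 1.0800 × 40.304 = 43.528 g.
MgO wt% = 43.528 / 229.791 × 100 = 18.94%.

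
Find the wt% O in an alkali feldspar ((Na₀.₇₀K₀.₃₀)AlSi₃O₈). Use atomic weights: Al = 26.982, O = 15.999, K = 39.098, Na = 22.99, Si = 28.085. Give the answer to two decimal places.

Molar mass of (Na₀.₇₀K₀.₃₀)AlSi₃O₈: 0.70×22.99 + 0.30×39.098 + 1×26.982 + 3×28.085 + 8×15.999 = 267.051 g/mol.
Mass of O per formula unit: 8 × 15.999 = 127.992 g.
Weight fraction O = 127.992 / 267.051 = 0.4793.

47.93 wt%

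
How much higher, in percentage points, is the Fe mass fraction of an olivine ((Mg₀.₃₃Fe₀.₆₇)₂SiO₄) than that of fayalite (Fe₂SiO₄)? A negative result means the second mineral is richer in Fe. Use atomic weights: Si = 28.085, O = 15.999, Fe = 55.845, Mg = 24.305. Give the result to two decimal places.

First mineral: 74.832 g Fe in 182.955 g formula = 40.90 wt% Fe.
Second mineral: 111.690 g Fe in 203.771 g formula = 54.81 wt% Fe.
40.90% − 54.81% gives a difference of -13.91 percentage points.

-13.91 percentage points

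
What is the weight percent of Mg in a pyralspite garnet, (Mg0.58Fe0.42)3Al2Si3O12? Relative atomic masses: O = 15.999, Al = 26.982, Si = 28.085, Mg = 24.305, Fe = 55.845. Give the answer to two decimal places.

Formula mass = 1.74*24.305 + 1.26*55.845 + 2*26.982 + 3*28.085 + 12*15.999 = 442.862 g/mol, of which 42.291 g is Mg.
So Mg makes up 42.291/442.862 = 0.0955 of the mass, i.e. 9.55%.

9.55 mass %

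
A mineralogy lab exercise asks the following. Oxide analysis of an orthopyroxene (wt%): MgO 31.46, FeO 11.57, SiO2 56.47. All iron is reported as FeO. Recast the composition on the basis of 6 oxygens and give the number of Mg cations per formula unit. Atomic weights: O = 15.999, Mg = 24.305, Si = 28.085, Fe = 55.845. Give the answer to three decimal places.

1.660 Mg apfu

31.46 wt% MgO ÷ 40.304 g/mol = 0.78057 mol, giving 0.78057 Mg and 0.78057 O.
11.57 wt% FeO ÷ 71.844 g/mol = 0.16104 mol, giving 0.16104 Fe and 0.16104 O.
56.47 wt% SiO2 ÷ 60.083 g/mol = 0.93987 mol, giving 0.93987 Si and 1.87974 O.
Oxygen sums to 2.82135; scaling by 6/2.82135 = 2.12664 puts the formula on 6 O.
Mg: 0.78057 × 2.12664 = 1.660 atoms per formula unit.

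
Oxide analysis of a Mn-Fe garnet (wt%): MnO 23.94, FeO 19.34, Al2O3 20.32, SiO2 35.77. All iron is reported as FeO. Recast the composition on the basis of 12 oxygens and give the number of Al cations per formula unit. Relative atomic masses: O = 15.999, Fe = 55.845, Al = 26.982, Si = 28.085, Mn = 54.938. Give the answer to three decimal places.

1.997 Al apfu

MnO (M=70.937): mol = 0.33748; Mn = 0.33748, O = 0.33748.
FeO (M=71.844): mol = 0.26919; Fe = 0.26919, O = 0.26919.
Al2O3 (M=101.961): mol = 0.19929; Al = 0.39858, O = 0.59787.
SiO2 (M=60.083): mol = 0.59534; Si = 0.59534, O = 1.19068.
ΣO = 2.39522; factor = 12/ΣO = 5.00998.
Al apfu = 0.39858 × 5.00998 = 1.997.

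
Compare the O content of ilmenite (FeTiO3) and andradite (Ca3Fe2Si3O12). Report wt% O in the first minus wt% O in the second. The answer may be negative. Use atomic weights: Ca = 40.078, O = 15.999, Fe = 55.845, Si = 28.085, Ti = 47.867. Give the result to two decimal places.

-6.14 percentage points

O in FeTiO3: molar mass 151.709 g/mol; 3×15.999 = 47.997 g → 31.64 wt%.
O in Ca3Fe2Si3O12: molar mass 508.167 g/mol; 12×15.999 = 191.988 g → 37.78 wt%.
Difference = 31.64 − 37.78 = -6.14 percentage points.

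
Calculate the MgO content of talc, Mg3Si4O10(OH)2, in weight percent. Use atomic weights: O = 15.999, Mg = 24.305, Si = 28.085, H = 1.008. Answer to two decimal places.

M(Mg3Si4O10(OH)2) = 379.259 g/mol; M(MgO) = 40.304 g/mol.
Moles MgO per formula unit = 3 Mg ÷ 1 = 3.0000.
MgO fraction = (3.0000 × 40.304) / 379.259 = 120.912/379.259 = 0.3188.

31.88 wt%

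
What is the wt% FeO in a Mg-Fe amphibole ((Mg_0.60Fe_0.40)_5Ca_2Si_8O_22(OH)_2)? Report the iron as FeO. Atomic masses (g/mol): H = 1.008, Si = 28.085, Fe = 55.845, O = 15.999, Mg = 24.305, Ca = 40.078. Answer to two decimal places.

M((Mg_0.60Fe_0.40)_5Ca_2Si_8O_22(OH)_2) = 875.433 g/mol; M(FeO) = 71.844 g/mol.
Moles FeO per formula unit = 2 Fe ÷ 1 = 2.0000.
FeO fraction = (2.0000 × 71.844) / 875.433 = 143.688/875.433 = 0.1641.

16.41 wt%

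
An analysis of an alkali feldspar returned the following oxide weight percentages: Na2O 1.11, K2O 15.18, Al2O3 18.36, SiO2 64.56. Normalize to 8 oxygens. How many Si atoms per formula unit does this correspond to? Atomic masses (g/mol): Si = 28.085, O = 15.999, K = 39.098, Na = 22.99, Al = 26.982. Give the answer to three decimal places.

2.997 Si apfu

Na2O: 1.11/61.979 = 0.01791 mol → 0.03582 mol Na, 0.01791 mol O.
K2O: 15.18/94.195 = 0.16116 mol → 0.32232 mol K, 0.16116 mol O.
Al2O3: 18.36/101.961 = 0.18007 mol → 0.36014 mol Al, 0.54021 mol O.
SiO2: 64.56/60.083 = 1.07451 mol → 1.07451 mol Si, 2.14902 mol O.
Total oxygen = 2.86830 mol. Normalization factor = 8/2.86830 = 2.78911.
Si per 8 O = 1.07451 × 2.78911 = 2.997.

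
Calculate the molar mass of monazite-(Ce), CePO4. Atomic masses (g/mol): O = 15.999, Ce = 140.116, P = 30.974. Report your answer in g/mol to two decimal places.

M = 1×140.116 + 1×30.974 + 4×15.999

235.09 g/mol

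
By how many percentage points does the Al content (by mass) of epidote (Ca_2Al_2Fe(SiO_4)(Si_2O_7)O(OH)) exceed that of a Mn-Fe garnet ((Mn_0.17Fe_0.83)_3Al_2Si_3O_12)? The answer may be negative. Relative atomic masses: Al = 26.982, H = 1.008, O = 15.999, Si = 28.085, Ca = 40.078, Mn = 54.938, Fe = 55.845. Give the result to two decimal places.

0.32 percentage points

First mineral: 53.964 g Al in 483.215 g formula = 11.17 wt% Al.
Second mineral: 53.964 g Al in 497.279 g formula = 10.85 wt% Al.
11.17% − 10.85% gives a difference of 0.32 percentage points.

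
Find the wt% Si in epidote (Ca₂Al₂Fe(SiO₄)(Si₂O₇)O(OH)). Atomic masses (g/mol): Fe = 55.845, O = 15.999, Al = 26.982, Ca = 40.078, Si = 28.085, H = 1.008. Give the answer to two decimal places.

Formula mass = 2*40.078 + 2*26.982 + 1*55.845 + 3*28.085 + 13*15.999 + 1*1.008 = 483.215 g/mol, of which 84.255 g is Si.
So Si makes up 84.255/483.215 = 0.1744 of the mass, i.e. 17.44%.

17.44 weight percent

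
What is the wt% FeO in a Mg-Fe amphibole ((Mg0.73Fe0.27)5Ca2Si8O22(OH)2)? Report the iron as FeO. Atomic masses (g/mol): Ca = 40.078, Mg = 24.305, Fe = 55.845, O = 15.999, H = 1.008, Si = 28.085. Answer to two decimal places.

11.34 wt%

M((Mg0.73Fe0.27)5Ca2Si8O22(OH)2) = 854.932 g/mol; M(FeO) = 71.844 g/mol.
Moles FeO per formula unit = 1.35 Fe ÷ 1 = 1.3500.
FeO fraction = (1.3500 × 71.844) / 854.932 = 96.989/854.932 = 0.1134.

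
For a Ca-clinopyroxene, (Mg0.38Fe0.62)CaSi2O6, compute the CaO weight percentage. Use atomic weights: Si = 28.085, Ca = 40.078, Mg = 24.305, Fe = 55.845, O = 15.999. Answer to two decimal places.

Molar mass of (Mg0.38Fe0.62)CaSi2O6 = 0.38·24.305 + 0.62·55.845 + 1·40.078 + 2·28.085 + 6·15.999 = 236.102 g/mol.
Each formula unit contains 1 Ca, equivalent to 1/1 = 1.0000 mol CaO.
M(CaO) = 1×40.078 + 1×15.999 = 56.077 g/mol.
Mass of CaO per formula unit = 1.0000 × 56.077 = 56.077 g.
CaO wt% = 56.077 / 236.102 × 100 = 23.75%.

23.75 wt%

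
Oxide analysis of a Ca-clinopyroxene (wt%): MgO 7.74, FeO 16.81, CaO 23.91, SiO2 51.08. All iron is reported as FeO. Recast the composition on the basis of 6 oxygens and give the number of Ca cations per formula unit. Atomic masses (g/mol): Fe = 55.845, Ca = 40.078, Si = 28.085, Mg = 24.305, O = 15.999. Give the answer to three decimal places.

1.002 Ca apfu

MgO (M=40.304): mol = 0.19204; Mg = 0.19204, O = 0.19204.
FeO (M=71.844): mol = 0.23398; Fe = 0.23398, O = 0.23398.
CaO (M=56.077): mol = 0.42638; Ca = 0.42638, O = 0.42638.
SiO2 (M=60.083): mol = 0.85016; Si = 0.85016, O = 1.70032.
ΣO = 2.55272; factor = 6/ΣO = 2.35043.
Ca apfu = 0.42638 × 2.35043 = 1.002.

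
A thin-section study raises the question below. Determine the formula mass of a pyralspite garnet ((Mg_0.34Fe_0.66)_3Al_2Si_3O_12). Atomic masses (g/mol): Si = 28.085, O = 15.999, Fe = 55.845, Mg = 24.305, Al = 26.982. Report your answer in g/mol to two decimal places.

M = 1.02·24.305 + 1.98·55.845 + 2·26.982 + 3·28.085 + 12·15.999

465.57 g/mol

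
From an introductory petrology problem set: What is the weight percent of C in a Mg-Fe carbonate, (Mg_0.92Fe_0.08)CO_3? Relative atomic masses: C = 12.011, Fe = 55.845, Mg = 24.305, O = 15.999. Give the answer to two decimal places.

Molar mass of (Mg_0.92Fe_0.08)CO_3: 0.92*24.305 + 0.08*55.845 + 1*12.011 + 3*15.999 = 86.836 g/mol.
Mass of C per formula unit: 1 × 12.011 = 12.011 g.
Weight fraction C = 12.011 / 86.836 = 0.1383.

13.83 weight percent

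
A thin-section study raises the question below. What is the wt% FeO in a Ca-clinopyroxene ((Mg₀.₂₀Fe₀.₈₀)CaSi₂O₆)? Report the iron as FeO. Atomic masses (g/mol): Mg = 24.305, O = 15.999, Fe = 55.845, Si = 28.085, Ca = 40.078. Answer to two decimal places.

M((Mg₀.₂₀Fe₀.₈₀)CaSi₂O₆) = 241.779 g/mol; M(FeO) = 71.844 g/mol.
Moles FeO per formula unit = 0.80 Fe ÷ 1 = 0.8000.
FeO fraction = (0.8000 × 71.844) / 241.779 = 57.475/241.779 = 0.2377.

23.77 wt%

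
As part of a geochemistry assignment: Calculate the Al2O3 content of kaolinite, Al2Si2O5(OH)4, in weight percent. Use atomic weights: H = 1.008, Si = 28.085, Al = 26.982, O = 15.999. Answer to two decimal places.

39.50 wt%

Formula mass = 258.157 g/mol.
2 Al → 1.0000 mol Al2O3 per formula unit; M(Al2O3) = 101.961, so Al2O3 mass = 101.961 g.
101.961/258.157 × 100 = 39.50 wt%.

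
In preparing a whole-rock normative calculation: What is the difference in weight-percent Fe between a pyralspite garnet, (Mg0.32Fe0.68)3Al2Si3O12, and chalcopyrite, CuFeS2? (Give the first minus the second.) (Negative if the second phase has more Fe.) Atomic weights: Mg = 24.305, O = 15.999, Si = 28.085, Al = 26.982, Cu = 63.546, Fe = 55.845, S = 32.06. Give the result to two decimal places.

Fe in (Mg0.32Fe0.68)3Al2Si3O12: molar mass 467.464 g/mol; 2.04×55.845 = 113.924 g → 24.37 wt%.
Fe in CuFeS2: molar mass 183.511 g/mol; 1×55.845 = 55.845 g → 30.43 wt%.
Difference = 24.37 − 30.43 = -6.06 percentage points.

-6.06 percentage points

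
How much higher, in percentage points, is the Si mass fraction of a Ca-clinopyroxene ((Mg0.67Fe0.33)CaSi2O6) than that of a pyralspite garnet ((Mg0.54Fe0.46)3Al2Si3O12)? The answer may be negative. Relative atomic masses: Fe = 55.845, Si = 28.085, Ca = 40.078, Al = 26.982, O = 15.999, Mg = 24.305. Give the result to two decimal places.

5.89 percentage points

First mineral: 56.170 g Si in 226.955 g formula = 24.75 wt% Si.
Second mineral: 84.255 g Si in 446.647 g formula = 18.86 wt% Si.
24.75% − 18.86% gives a difference of 5.89 percentage points.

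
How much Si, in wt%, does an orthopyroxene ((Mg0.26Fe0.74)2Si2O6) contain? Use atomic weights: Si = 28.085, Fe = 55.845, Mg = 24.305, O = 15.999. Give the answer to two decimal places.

22.70 wt%

Molar mass of (Mg0.26Fe0.74)2Si2O6: 0.52×24.305 + 1.48×55.845 + 2×28.085 + 6×15.999 = 247.453 g/mol.
Mass of Si per formula unit: 2 × 28.085 = 56.170 g.
Weight fraction Si = 56.170 / 247.453 = 0.2270.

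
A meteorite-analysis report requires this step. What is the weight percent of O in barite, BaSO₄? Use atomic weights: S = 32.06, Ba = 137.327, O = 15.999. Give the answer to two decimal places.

M(BaSO₄) = 233.383 g/mol.
O contributes 4 × 15.999 = 63.996 g per mole.
63.996/233.383 = 0.2742 → 27.42%.

27.42 wt%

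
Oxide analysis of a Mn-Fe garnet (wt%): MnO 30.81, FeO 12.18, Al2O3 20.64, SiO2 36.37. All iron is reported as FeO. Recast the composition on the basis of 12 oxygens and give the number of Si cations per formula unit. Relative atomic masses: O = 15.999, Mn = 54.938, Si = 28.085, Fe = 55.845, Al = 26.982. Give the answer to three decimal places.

2.999 Si apfu

MnO: 30.81/70.937 = 0.43433 mol → 0.43433 mol Mn, 0.43433 mol O.
FeO: 12.18/71.844 = 0.16953 mol → 0.16953 mol Fe, 0.16953 mol O.
Al2O3: 20.64/101.961 = 0.20243 mol → 0.40486 mol Al, 0.60729 mol O.
SiO2: 36.37/60.083 = 0.60533 mol → 0.60533 mol Si, 1.21066 mol O.
Total oxygen = 2.42181 mol. Normalization factor = 12/2.42181 = 4.95497.
Si per 12 O = 0.60533 × 4.95497 = 2.999.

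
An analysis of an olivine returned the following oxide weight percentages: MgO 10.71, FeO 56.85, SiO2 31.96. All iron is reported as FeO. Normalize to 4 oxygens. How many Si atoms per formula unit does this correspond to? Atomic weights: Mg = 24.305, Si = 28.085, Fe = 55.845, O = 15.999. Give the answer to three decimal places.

1.003 Si apfu

MgO (M=40.304): mol = 0.26573; Mg = 0.26573, O = 0.26573.
FeO (M=71.844): mol = 0.79130; Fe = 0.79130, O = 0.79130.
SiO2 (M=60.083): mol = 0.53193; Si = 0.53193, O = 1.06386.
ΣO = 2.12089; factor = 4/ΣO = 1.88600.
Si apfu = 0.53193 × 1.88600 = 1.003.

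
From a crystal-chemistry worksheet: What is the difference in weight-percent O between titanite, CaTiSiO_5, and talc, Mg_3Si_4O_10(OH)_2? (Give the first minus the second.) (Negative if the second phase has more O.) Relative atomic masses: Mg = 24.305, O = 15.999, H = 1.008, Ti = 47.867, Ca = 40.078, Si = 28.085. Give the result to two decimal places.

First mineral: 79.995 g O in 196.025 g formula = 40.81 wt% O.
Second mineral: 191.988 g O in 379.259 g formula = 50.62 wt% O.
40.81% − 50.62% gives a difference of -9.81 percentage points.

-9.81 percentage points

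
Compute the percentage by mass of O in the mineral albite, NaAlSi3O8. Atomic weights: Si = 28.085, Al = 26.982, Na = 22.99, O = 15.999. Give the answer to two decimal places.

48.81 wt%

M(NaAlSi3O8) = 262.219 g/mol.
O contributes 8 × 15.999 = 127.992 g per mole.
127.992/262.219 = 0.4881 → 48.81%.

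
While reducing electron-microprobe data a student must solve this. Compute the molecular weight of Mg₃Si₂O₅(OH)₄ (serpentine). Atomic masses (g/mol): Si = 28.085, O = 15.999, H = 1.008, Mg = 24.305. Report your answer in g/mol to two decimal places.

Mg: 3 × 24.305 = 72.9150
Si: 2 × 28.085 = 56.1700
O: 9 × 15.999 = 143.9910
H: 4 × 1.008 = 4.0320
Summing the contributions gives the formula mass.

277.11 g/mol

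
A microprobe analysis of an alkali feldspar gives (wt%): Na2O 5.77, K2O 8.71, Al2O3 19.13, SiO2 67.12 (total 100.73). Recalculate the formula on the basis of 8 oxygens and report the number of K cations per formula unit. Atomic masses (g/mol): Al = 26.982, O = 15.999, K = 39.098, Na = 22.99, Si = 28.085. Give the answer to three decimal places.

Na2O: 5.77/61.979 = 0.09310 mol → 0.18620 mol Na, 0.09310 mol O.
K2O: 8.71/94.195 = 0.09247 mol → 0.18494 mol K, 0.09247 mol O.
Al2O3: 19.13/101.961 = 0.18762 mol → 0.37524 mol Al, 0.56286 mol O.
SiO2: 67.12/60.083 = 1.11712 mol → 1.11712 mol Si, 2.23424 mol O.
Total oxygen = 2.98267 mol. Normalization factor = 8/2.98267 = 2.68216.
K per 8 O = 0.18494 × 2.68216 = 0.496.

0.496 K apfu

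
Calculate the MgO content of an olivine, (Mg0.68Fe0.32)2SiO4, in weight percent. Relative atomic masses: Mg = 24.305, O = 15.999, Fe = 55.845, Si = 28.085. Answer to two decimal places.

34.07 wt%

Molar mass of (Mg0.68Fe0.32)2SiO4 = 1.36×24.305 + 0.64×55.845 + 1×28.085 + 4×15.999 = 160.877 g/mol.
Each formula unit contains 1.36 Mg, equivalent to 1.36/1 = 1.3600 mol MgO.
M(MgO) = 1×24.305 + 1×15.999 = 40.304 g/mol.
Mass of MgO per formula unit = 1.3600 × 40.304 = 54.813 g.
MgO wt% = 54.813 / 160.877 × 100 = 34.07%.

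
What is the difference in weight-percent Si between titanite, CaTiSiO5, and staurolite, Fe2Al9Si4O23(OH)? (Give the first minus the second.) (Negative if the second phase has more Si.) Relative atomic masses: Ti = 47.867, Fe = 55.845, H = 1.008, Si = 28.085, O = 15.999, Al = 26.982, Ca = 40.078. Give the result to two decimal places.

1.14 percentage points

Si in CaTiSiO5: molar mass 196.025 g/mol; 1×28.085 = 28.085 g → 14.33 wt%.
Si in Fe2Al9Si4O23(OH): molar mass 851.852 g/mol; 4×28.085 = 112.340 g → 13.19 wt%.
Difference = 14.33 − 13.19 = 1.14 percentage points.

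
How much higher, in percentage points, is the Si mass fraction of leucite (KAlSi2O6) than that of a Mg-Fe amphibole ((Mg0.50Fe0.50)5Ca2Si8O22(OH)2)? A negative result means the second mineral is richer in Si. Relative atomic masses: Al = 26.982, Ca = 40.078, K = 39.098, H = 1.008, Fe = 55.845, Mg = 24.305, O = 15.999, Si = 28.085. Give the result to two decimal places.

0.53 percentage points

Si in KAlSi2O6: molar mass 218.244 g/mol; 2×28.085 = 56.170 g → 25.74 wt%.
Si in (Mg0.50Fe0.50)5Ca2Si8O22(OH)2: molar mass 891.203 g/mol; 8×28.085 = 224.680 g → 25.21 wt%.
Difference = 25.74 − 25.21 = 0.53 percentage points.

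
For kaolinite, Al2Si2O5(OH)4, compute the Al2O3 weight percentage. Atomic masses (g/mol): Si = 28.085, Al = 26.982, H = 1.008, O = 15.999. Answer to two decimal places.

Formula mass = 258.157 g/mol.
2 Al → 1.0000 mol Al2O3 per formula unit; M(Al2O3) = 101.961, so Al2O3 mass = 101.961 g.
101.961/258.157 × 100 = 39.50 wt%.

39.50 wt%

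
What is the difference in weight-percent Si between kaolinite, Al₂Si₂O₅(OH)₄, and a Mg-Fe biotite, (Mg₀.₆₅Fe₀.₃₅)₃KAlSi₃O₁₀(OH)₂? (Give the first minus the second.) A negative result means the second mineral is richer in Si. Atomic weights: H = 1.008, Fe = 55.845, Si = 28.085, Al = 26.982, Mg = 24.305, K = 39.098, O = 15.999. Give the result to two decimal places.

Si in Al₂Si₂O₅(OH)₄: molar mass 258.157 g/mol; 2×28.085 = 56.170 g → 21.76 wt%.
Si in (Mg₀.₆₅Fe₀.₃₅)₃KAlSi₃O₁₀(OH)₂: molar mass 450.371 g/mol; 3×28.085 = 84.255 g → 18.71 wt%.
Difference = 21.76 − 18.71 = 3.05 percentage points.

3.05 percentage points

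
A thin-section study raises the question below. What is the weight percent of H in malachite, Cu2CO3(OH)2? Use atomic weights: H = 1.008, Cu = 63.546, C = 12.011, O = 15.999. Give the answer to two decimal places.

0.91 weight percent

Formula mass = 2·63.546 + 1·12.011 + 5·15.999 + 2·1.008 = 221.114 g/mol, of which 2.016 g is H.
So H makes up 2.016/221.114 = 0.0091 of the mass, i.e. 0.91%.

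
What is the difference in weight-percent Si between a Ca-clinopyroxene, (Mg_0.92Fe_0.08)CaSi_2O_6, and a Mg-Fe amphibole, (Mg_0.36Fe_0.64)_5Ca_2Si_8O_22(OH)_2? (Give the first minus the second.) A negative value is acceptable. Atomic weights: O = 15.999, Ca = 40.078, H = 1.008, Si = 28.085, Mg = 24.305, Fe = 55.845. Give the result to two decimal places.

Si in (Mg_0.92Fe_0.08)CaSi_2O_6: molar mass 219.070 g/mol; 2×28.085 = 56.170 g → 25.64 wt%.
Si in (Mg_0.36Fe_0.64)_5Ca_2Si_8O_22(OH)_2: molar mass 913.281 g/mol; 8×28.085 = 224.680 g → 24.60 wt%.
Difference = 25.64 − 24.60 = 1.04 percentage points.

1.04 percentage points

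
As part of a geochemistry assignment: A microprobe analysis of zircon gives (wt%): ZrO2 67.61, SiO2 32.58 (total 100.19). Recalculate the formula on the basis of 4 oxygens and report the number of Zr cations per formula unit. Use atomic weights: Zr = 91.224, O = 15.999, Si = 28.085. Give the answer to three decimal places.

1.006 Zr apfu

67.61 wt% ZrO2 ÷ 123.222 g/mol = 0.54868 mol, giving 0.54868 Zr and 1.09736 O.
32.58 wt% SiO2 ÷ 60.083 g/mol = 0.54225 mol, giving 0.54225 Si and 1.08450 O.
Oxygen sums to 2.18186; scaling by 4/2.18186 = 1.83330 puts the formula on 4 O.
Zr: 0.54868 × 1.83330 = 1.006 atoms per formula unit.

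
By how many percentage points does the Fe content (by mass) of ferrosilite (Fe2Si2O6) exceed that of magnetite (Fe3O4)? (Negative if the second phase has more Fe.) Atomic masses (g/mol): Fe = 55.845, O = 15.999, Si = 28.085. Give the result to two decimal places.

M(Fe2Si2O6) = 263.854 g/mol, so wt% Fe = 111.690/263.854 × 100 = 42.33%.
M(Fe3O4) = 231.531 g/mol, so wt% Fe = 167.535/231.531 × 100 = 72.36%.
42.33 − 72.36 = -30.03 pp.

-30.03 percentage points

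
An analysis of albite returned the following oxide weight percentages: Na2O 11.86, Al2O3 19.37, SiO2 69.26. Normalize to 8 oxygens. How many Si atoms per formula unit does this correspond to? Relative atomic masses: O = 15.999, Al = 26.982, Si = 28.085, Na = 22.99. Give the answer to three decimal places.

Na2O: 11.86/61.979 = 0.19136 mol → 0.38272 mol Na, 0.19136 mol O.
Al2O3: 19.37/101.961 = 0.18997 mol → 0.37994 mol Al, 0.56991 mol O.
SiO2: 69.26/60.083 = 1.15274 mol → 1.15274 mol Si, 2.30548 mol O.
Total oxygen = 3.06675 mol. Normalization factor = 8/3.06675 = 2.60862.
Si per 8 O = 1.15274 × 2.60862 = 3.007.

3.007 Si apfu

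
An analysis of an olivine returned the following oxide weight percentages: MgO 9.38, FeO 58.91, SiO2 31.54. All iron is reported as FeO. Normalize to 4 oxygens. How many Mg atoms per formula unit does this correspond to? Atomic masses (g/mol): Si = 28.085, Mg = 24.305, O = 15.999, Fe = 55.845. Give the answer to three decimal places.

MgO (M=40.304): mol = 0.23273; Mg = 0.23273, O = 0.23273.
FeO (M=71.844): mol = 0.81997; Fe = 0.81997, O = 0.81997.
SiO2 (M=60.083): mol = 0.52494; Si = 0.52494, O = 1.04988.
ΣO = 2.10258; factor = 4/ΣO = 1.90242.
Mg apfu = 0.23273 × 1.90242 = 0.443.

0.443 Mg apfu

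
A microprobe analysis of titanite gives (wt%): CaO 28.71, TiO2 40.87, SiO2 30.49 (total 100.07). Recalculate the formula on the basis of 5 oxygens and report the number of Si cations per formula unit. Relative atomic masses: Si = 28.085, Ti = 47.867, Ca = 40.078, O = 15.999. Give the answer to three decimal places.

0.995 Si apfu

28.71 wt% CaO ÷ 56.077 g/mol = 0.51197 mol, giving 0.51197 Ca and 0.51197 O.
40.87 wt% TiO2 ÷ 79.865 g/mol = 0.51174 mol, giving 0.51174 Ti and 1.02348 O.
30.49 wt% SiO2 ÷ 60.083 g/mol = 0.50746 mol, giving 0.50746 Si and 1.01492 O.
Oxygen sums to 2.55037; scaling by 5/2.55037 = 1.96050 puts the formula on 5 O.
Si: 0.50746 × 1.96050 = 0.995 atoms per formula unit.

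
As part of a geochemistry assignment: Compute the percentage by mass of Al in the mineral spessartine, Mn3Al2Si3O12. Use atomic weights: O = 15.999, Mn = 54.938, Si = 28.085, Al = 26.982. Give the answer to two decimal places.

Formula mass = 3·54.938 + 2·26.982 + 3·28.085 + 12·15.999 = 495.021 g/mol, of which 53.964 g is Al.
So Al makes up 53.964/495.021 = 0.1090 of the mass, i.e. 10.90%.

10.90 weight percent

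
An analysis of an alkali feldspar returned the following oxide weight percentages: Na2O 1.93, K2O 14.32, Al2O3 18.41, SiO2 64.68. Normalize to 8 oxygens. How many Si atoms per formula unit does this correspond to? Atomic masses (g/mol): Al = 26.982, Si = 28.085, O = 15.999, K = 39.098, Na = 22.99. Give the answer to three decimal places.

Na2O: 1.93/61.979 = 0.03114 mol → 0.06228 mol Na, 0.03114 mol O.
K2O: 14.32/94.195 = 0.15203 mol → 0.30406 mol K, 0.15203 mol O.
Al2O3: 18.41/101.961 = 0.18056 mol → 0.36112 mol Al, 0.54168 mol O.
SiO2: 64.68/60.083 = 1.07651 mol → 1.07651 mol Si, 2.15302 mol O.
Total oxygen = 2.87787 mol. Normalization factor = 8/2.87787 = 2.77983.
Si per 8 O = 1.07651 × 2.77983 = 2.993.

2.993 Si apfu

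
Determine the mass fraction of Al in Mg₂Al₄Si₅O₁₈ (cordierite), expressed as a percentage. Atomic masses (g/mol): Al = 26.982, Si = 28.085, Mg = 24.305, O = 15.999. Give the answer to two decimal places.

Molar mass of Mg₂Al₄Si₅O₁₈: 2×24.305 + 4×26.982 + 5×28.085 + 18×15.999 = 584.945 g/mol.
Mass of Al per formula unit: 4 × 26.982 = 107.928 g.
Weight fraction Al = 107.928 / 584.945 = 0.1845.

18.45 wt%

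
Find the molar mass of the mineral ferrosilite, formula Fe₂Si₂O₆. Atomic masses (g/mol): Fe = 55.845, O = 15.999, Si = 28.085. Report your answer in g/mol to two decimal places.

263.85 g/mol

The formula mass is the sum 2·55.845 + 2·28.085 + 6·15.999.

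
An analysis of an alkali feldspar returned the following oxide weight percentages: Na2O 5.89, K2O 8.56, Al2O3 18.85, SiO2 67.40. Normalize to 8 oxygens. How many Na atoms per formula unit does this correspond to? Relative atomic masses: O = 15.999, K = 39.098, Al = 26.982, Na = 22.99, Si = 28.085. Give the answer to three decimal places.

0.510 Na apfu

Na2O: 5.89/61.979 = 0.09503 mol → 0.19006 mol Na, 0.09503 mol O.
K2O: 8.56/94.195 = 0.09088 mol → 0.18176 mol K, 0.09088 mol O.
Al2O3: 18.85/101.961 = 0.18487 mol → 0.36974 mol Al, 0.55461 mol O.
SiO2: 67.40/60.083 = 1.12178 mol → 1.12178 mol Si, 2.24356 mol O.
Total oxygen = 2.98408 mol. Normalization factor = 8/2.98408 = 2.68089.
Na per 8 O = 0.19006 × 2.68089 = 0.510.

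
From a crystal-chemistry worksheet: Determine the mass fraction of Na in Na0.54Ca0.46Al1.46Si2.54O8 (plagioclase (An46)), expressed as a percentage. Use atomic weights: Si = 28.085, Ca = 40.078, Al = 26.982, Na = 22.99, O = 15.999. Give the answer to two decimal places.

4.61 wt%

Formula mass = 0.54×22.99 + 0.46×40.078 + 1.46×26.982 + 2.54×28.085 + 8×15.999 = 269.572 g/mol, of which 12.415 g is Na.
So Na makes up 12.415/269.572 = 0.0461 of the mass, i.e. 4.61%.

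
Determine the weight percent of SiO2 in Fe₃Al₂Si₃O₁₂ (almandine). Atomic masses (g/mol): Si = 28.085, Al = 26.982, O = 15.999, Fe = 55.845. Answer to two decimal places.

36.21 wt%

M(Fe₃Al₂Si₃O₁₂) = 497.742 g/mol; M(SiO2) = 60.083 g/mol.
Moles SiO2 per formula unit = 3 Si ÷ 1 = 3.0000.
SiO2 fraction = (3.0000 × 60.083) / 497.742 = 180.249/497.742 = 0.3621.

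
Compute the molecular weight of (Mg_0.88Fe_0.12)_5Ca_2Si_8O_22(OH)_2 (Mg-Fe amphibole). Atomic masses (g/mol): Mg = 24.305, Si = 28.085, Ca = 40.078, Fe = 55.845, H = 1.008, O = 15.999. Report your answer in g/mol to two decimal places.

831.28 g/mol

Mg: 4.40 × 24.305 = 106.9420
Fe: 0.60 × 55.845 = 33.5070
Ca: 2 × 40.078 = 80.1560
Si: 8 × 28.085 = 224.6800
O: 24 × 15.999 = 383.9760
H: 2 × 1.008 = 2.0160
Summing the contributions gives the formula mass.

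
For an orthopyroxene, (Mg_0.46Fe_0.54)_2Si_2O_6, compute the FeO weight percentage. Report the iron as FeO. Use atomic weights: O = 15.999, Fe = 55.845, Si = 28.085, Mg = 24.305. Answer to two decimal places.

33.04 wt%

Formula mass = 234.837 g/mol.
1.08 Fe → 1.0800 mol FeO per formula unit; M(FeO) = 71.844, so FeO mass = 77.592 g.
77.592/234.837 × 100 = 33.04 wt%.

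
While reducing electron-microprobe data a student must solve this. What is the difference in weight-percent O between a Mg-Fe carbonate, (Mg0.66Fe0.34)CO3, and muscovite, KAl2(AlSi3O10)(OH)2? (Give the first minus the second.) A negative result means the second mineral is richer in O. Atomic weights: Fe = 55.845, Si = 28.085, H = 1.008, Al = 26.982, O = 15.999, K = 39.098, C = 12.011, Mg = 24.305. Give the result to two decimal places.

2.30 percentage points

M((Mg0.66Fe0.34)CO3) = 95.037 g/mol, so wt% O = 47.997/95.037 × 100 = 50.50%.
M(KAl2(AlSi3O10)(OH)2) = 398.303 g/mol, so wt% O = 191.988/398.303 × 100 = 48.20%.
50.50 − 48.20 = 2.30 pp.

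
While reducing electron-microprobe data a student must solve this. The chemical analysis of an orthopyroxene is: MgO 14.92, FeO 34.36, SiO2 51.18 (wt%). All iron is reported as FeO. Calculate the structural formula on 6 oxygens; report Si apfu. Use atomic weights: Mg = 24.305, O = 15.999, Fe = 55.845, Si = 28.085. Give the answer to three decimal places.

2.003 Si apfu

MgO: 14.92/40.304 = 0.37019 mol → 0.37019 mol Mg, 0.37019 mol O.
FeO: 34.36/71.844 = 0.47826 mol → 0.47826 mol Fe, 0.47826 mol O.
SiO2: 51.18/60.083 = 0.85182 mol → 0.85182 mol Si, 1.70364 mol O.
Total oxygen = 2.55209 mol. Normalization factor = 6/2.55209 = 2.35101.
Si per 6 O = 0.85182 × 2.35101 = 2.003.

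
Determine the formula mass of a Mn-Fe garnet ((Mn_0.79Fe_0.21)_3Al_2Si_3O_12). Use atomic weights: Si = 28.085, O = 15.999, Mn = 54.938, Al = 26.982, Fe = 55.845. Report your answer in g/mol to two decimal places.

M = 2.37(54.938) + 0.63(55.845) + 2(26.982) + 3(28.085) + 12(15.999)

495.59 g/mol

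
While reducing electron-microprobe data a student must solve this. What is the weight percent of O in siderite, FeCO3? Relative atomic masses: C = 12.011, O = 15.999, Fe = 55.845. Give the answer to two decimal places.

M(FeCO3) = 115.853 g/mol.
O contributes 3 × 15.999 = 47.997 g per mole.
47.997/115.853 = 0.4143 → 41.43%.

41.43 wt%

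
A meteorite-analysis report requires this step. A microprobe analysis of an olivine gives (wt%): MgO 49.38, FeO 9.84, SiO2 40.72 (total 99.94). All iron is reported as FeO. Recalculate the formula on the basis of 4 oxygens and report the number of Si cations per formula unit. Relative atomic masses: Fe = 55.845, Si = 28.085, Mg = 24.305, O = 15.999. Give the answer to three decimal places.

49.38 wt% MgO ÷ 40.304 g/mol = 1.22519 mol, giving 1.22519 Mg and 1.22519 O.
9.84 wt% FeO ÷ 71.844 g/mol = 0.13696 mol, giving 0.13696 Fe and 0.13696 O.
40.72 wt% SiO2 ÷ 60.083 g/mol = 0.67773 mol, giving 0.67773 Si and 1.35546 O.
Oxygen sums to 2.71761; scaling by 4/2.71761 = 1.47188 puts the formula on 4 O.
Si: 0.67773 × 1.47188 = 0.998 atoms per formula unit.

0.998 Si apfu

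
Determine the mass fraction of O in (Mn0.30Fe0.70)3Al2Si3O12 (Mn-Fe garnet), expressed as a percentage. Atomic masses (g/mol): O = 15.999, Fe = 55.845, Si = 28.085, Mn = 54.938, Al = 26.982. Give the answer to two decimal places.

M((Mn0.30Fe0.70)3Al2Si3O12) = 496.926 g/mol.
O contributes 12 × 15.999 = 191.988 g per mole.
191.988/496.926 = 0.3864 → 38.64%.

38.64 mass %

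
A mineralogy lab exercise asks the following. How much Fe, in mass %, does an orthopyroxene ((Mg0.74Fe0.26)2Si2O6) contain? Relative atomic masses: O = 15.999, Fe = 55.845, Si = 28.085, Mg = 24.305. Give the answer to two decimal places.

Formula mass = 1.48*24.305 + 0.52*55.845 + 2*28.085 + 6*15.999 = 217.175 g/mol, of which 29.039 g is Fe.
So Fe makes up 29.039/217.175 = 0.1337 of the mass, i.e. 13.37%.

13.37 mass %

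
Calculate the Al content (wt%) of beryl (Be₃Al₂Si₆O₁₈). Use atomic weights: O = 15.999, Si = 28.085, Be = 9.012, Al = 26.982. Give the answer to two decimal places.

Molar mass of Be₃Al₂Si₆O₁₈: 3*9.012 + 2*26.982 + 6*28.085 + 18*15.999 = 537.492 g/mol.
Mass of Al per formula unit: 2 × 26.982 = 53.964 g.
Weight fraction Al = 53.964 / 537.492 = 0.1004.

10.04 wt%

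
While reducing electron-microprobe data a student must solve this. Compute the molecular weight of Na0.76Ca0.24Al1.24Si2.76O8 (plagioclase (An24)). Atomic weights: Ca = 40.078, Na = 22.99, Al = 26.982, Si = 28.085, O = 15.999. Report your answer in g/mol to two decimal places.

Na: 0.76 × 22.99 = 17.4724
Ca: 0.24 × 40.078 = 9.6187
Al: 1.24 × 26.982 = 33.4577
Si: 2.76 × 28.085 = 77.5146
O: 8 × 15.999 = 127.9920
Summing the contributions gives the formula mass.

266.06 g/mol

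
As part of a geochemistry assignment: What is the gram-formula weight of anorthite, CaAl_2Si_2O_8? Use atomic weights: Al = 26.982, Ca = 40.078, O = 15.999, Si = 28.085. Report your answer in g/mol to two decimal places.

M = 1·40.078 + 2·26.982 + 2·28.085 + 8·15.999

278.20 g/mol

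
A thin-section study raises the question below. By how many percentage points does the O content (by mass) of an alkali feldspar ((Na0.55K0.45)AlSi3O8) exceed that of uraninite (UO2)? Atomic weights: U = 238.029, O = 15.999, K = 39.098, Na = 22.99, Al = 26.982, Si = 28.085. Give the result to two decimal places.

M((Na0.55K0.45)AlSi3O8) = 269.468 g/mol, so wt% O = 127.992/269.468 × 100 = 47.50%.
M(UO2) = 270.027 g/mol, so wt% O = 31.998/270.027 × 100 = 11.85%.
47.50 − 11.85 = 35.65 pp.

35.65 percentage points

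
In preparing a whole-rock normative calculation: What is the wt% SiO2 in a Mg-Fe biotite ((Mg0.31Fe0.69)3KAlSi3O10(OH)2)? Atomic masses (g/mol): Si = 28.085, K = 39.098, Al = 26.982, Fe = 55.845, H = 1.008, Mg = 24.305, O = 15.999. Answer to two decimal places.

37.35 wt%

Formula mass = 482.542 g/mol.
3 Si → 3.0000 mol SiO2 per formula unit; M(SiO2) = 60.083, so SiO2 mass = 180.249 g.
180.249/482.542 × 100 = 37.35 wt%.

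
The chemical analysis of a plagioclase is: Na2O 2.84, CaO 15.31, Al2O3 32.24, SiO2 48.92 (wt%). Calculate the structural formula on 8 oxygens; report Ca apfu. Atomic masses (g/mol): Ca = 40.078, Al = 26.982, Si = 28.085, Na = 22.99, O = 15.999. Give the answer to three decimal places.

2.84 wt% Na2O ÷ 61.979 g/mol = 0.04582 mol, giving 0.09164 Na and 0.04582 O.
15.31 wt% CaO ÷ 56.077 g/mol = 0.27302 mol, giving 0.27302 Ca and 0.27302 O.
32.24 wt% Al2O3 ÷ 101.961 g/mol = 0.31620 mol, giving 0.63240 Al and 0.94860 O.
48.92 wt% SiO2 ÷ 60.083 g/mol = 0.81421 mol, giving 0.81421 Si and 1.62842 O.
Oxygen sums to 2.89586; scaling by 8/2.89586 = 2.76256 puts the formula on 8 O.
Ca: 0.27302 × 2.76256 = 0.754 atoms per formula unit.

0.754 Ca apfu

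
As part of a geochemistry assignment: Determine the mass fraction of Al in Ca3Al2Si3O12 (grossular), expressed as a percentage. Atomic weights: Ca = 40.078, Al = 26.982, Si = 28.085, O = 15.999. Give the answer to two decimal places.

11.98 wt%

Formula mass = 3·40.078 + 2·26.982 + 3·28.085 + 12·15.999 = 450.441 g/mol, of which 53.964 g is Al.
So Al makes up 53.964/450.441 = 0.1198 of the mass, i.e. 11.98%.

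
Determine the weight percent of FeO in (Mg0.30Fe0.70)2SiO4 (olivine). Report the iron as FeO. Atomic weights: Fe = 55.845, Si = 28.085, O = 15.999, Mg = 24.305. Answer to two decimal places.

Formula mass = 184.847 g/mol.
1.40 Fe → 1.4000 mol FeO per formula unit; M(FeO) = 71.844, so FeO mass = 100.582 g.
100.582/184.847 × 100 = 54.41 wt%.

54.41 wt%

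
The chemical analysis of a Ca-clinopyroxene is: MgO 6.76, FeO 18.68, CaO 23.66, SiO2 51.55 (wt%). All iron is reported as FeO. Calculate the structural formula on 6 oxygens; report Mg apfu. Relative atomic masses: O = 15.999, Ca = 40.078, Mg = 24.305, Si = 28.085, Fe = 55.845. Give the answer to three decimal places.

6.76 wt% MgO ÷ 40.304 g/mol = 0.16773 mol, giving 0.16773 Mg and 0.16773 O.
18.68 wt% FeO ÷ 71.844 g/mol = 0.26001 mol, giving 0.26001 Fe and 0.26001 O.
23.66 wt% CaO ÷ 56.077 g/mol = 0.42192 mol, giving 0.42192 Ca and 0.42192 O.
51.55 wt% SiO2 ÷ 60.083 g/mol = 0.85798 mol, giving 0.85798 Si and 1.71596 O.
Oxygen sums to 2.56562; scaling by 6/2.56562 = 2.33862 puts the formula on 6 O.
Mg: 0.16773 × 2.33862 = 0.392 atoms per formula unit.

0.392 Mg apfu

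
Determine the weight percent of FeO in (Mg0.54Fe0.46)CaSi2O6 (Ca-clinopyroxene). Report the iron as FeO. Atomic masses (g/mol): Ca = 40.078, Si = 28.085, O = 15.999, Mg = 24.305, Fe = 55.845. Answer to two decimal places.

14.30 wt%

Molar mass of (Mg0.54Fe0.46)CaSi2O6 = 0.54×24.305 + 0.46×55.845 + 1×40.078 + 2×28.085 + 6×15.999 = 231.055 g/mol.
Each formula unit contains 0.46 Fe, equivalent to 0.46/1 = 0.4600 mol FeO.
M(FeO) = 1×55.845 + 1×15.999 = 71.844 g/mol.
Mass of FeO per formula unit = 0.4600 × 71.844 = 33.048 g.
FeO wt% = 33.048 / 231.055 × 100 = 14.30%.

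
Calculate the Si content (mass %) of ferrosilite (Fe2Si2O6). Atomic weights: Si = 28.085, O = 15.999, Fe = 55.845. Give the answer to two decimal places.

21.29 mass %

Formula mass = 2×55.845 + 2×28.085 + 6×15.999 = 263.854 g/mol, of which 56.170 g is Si.
So Si makes up 56.170/263.854 = 0.2129 of the mass, i.e. 21.29%.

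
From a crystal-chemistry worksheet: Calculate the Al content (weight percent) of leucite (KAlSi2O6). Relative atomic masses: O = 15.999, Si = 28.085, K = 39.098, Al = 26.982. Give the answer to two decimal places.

Molar mass of KAlSi2O6: 1*39.098 + 1*26.982 + 2*28.085 + 6*15.999 = 218.244 g/mol.
Mass of Al per formula unit: 1 × 26.982 = 26.982 g.
Weight fraction Al = 26.982 / 218.244 = 0.1236.

12.36 weight percent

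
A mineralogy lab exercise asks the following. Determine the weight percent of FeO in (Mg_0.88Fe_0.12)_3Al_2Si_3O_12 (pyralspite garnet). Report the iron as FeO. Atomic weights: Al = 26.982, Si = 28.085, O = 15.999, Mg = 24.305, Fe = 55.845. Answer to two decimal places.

6.24 wt%

Molar mass of (Mg_0.88Fe_0.12)_3Al_2Si_3O_12 = 2.64×24.305 + 0.36×55.845 + 2×26.982 + 3×28.085 + 12×15.999 = 414.476 g/mol.
Each formula unit contains 0.36 Fe, equivalent to 0.36/1 = 0.3600 mol FeO.
M(FeO) = 1×55.845 + 1×15.999 = 71.844 g/mol.
Mass of FeO per formula unit = 0.3600 × 71.844 = 25.864 g.
FeO wt% = 25.864 / 414.476 × 100 = 6.24%.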